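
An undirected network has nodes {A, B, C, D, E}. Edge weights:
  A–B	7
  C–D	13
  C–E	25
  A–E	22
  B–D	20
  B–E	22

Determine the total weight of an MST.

Prim's algorithm from D:
Step 1: cheapest edge leaving the tree is C–D (13); add C.
Step 2: cheapest edge leaving the tree is B–D (20); add B.
Step 3: cheapest edge leaving the tree is A–B (7); add A.
Step 4: cheapest edge leaving the tree is A–E (22); add E.
MST edges: C–D, B–D, A–B, A–E; total weight 13+20+7+22 = 62.

62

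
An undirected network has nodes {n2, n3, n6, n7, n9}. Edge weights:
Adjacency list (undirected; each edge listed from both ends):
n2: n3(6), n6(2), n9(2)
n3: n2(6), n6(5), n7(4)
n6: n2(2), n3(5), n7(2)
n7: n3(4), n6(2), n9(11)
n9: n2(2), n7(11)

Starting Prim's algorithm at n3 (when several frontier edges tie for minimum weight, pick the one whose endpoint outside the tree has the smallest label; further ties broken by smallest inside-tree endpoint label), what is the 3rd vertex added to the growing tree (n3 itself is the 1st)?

Prim, starting at n3.
Step 1: cheapest edge leaving the tree is n3—n7 (4); add n7.
Step 2: cheapest edge leaving the tree is n6—n7 (2); add n6.
Step 3: cheapest edge leaving the tree is n2—n6 (2); add n2.
Step 4: cheapest edge leaving the tree is n2—n9 (2); add n9.
Vertex order: n3, n7, n6, n2, n9. The 3rd vertex is n6.

n6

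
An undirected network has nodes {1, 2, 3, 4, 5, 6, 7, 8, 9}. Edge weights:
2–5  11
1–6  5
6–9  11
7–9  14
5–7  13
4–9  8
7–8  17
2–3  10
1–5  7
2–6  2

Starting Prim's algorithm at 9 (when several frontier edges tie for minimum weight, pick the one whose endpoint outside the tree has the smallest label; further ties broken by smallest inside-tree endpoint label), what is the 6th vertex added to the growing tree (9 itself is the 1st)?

5

Prim, starting at 9.
Step 1: cheapest edge leaving the tree is 4–9 (8); add 4.
Step 2: cheapest edge leaving the tree is 6–9 (11); add 6.
Step 3: cheapest edge leaving the tree is 2–6 (2); add 2.
Step 4: cheapest edge leaving the tree is 1–6 (5); add 1.
Step 5: cheapest edge leaving the tree is 1–5 (7); add 5.
Step 6: cheapest edge leaving the tree is 2–3 (10); add 3.
Step 7: cheapest edge leaving the tree is 5–7 (13); add 7.
Step 8: cheapest edge leaving the tree is 7–8 (17); add 8.
Vertex order: 9, 4, 6, 2, 1, 5, 3, 7, 8. The 6th vertex is 5.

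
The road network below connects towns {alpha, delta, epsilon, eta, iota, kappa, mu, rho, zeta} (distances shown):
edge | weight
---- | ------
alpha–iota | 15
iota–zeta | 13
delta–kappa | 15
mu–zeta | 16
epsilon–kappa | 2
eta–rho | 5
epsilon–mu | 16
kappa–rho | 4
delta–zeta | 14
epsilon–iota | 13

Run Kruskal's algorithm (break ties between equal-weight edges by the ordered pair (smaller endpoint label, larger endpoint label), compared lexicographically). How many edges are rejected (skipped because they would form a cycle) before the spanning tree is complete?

1

Sort edges by weight, then run Kruskal:
epsilon–kappa (2): add — endpoints in different components.
kappa–rho (4): add — endpoints in different components.
eta–rho (5): add — endpoints in different components.
epsilon–iota (13): add — endpoints in different components.
iota–zeta (13): add — endpoints in different components.
delta–zeta (14): add — endpoints in different components.
alpha–iota (15): add — endpoints in different components.
delta–kappa (15): skip — kappa and delta already connected.
epsilon–mu (16): add — endpoints in different components.
Edges rejected before the tree was complete: 1.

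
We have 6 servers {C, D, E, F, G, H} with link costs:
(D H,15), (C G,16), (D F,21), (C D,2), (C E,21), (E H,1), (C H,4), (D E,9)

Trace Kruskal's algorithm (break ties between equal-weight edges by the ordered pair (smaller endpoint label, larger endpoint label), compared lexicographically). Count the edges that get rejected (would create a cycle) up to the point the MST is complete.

3

Sort edges by weight, then run Kruskal:
E H (1): add. Components now {C} {D} {E,H} {F} {G}
C D (2): add. Components now {C,D} {E,H} {F} {G}
C H (4): add. Components now {C,D,E,H} {F} {G}
D E (9): skip — D and E already connected.
D H (15): skip — D and H already connected.
C G (16): add. Components now {C,D,E,G,H} {F}
C E (21): skip — C and E already connected.
D F (21): add. Components now {C,D,E,F,G,H}
Edges rejected before the tree was complete: 3.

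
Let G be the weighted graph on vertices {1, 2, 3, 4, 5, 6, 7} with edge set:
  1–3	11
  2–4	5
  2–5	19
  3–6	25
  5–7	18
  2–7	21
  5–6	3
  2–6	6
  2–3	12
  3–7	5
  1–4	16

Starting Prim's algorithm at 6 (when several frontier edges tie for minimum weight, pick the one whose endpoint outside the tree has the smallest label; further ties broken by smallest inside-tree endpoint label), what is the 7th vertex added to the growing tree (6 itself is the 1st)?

Grow the tree from 6 using Prim:
Step 1: frontier [5–6 3, 2–6 6, 3–6 25] → take 5–6 (3); add 5.
Step 2: frontier [5–7 18, 2–5 19, 2–6 6, 3–6 25] → take 2–6 (6); add 2.
Step 3: frontier [2–4 5, 2–3 12, 2–7 21, 5–7 18, 3–6 25] → take 2–4 (5); add 4.
Step 4: frontier [2–3 12, 2–7 21, 1–4 16, 5–7 18, 3–6 25] → take 2–3 (12); add 3.
Step 5: frontier [2–7 21, 3–7 5, 1–3 11, 1–4 16, 5–7 18] → take 3–7 (5); add 7.
Step 6: frontier [1–3 11, 1–4 16] → take 1–3 (11); add 1.
Vertex order: 6, 5, 2, 4, 3, 7, 1. The 7th vertex is 1.

1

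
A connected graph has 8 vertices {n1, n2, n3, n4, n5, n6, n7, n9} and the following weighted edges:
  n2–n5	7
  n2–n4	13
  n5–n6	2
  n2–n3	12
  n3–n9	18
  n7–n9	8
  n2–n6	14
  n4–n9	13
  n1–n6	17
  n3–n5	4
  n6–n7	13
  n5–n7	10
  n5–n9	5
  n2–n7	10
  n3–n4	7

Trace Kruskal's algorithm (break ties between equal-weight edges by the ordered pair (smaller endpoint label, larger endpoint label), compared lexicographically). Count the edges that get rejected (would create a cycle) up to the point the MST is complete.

7

Kruskal: consider edges lightest-first.
n5–n6 (2): add — endpoints in different components.
n3–n5 (4): add — endpoints in different components.
n5–n9 (5): add — endpoints in different components.
n2–n5 (7): add — endpoints in different components.
n3–n4 (7): add — endpoints in different components.
n7–n9 (8): add — endpoints in different components.
n2–n7 (10): skip — n7 and n2 already connected.
n5–n7 (10): skip — n7 and n5 already connected.
n2–n3 (12): skip — n2 and n3 already connected.
n2–n4 (13): skip — n2 and n4 already connected.
n4–n9 (13): skip — n9 and n4 already connected.
n6–n7 (13): skip — n7 and n6 already connected.
n2–n6 (14): skip — n2 and n6 already connected.
n1–n6 (17): add — endpoints in different components.
Edges rejected before the tree was complete: 7.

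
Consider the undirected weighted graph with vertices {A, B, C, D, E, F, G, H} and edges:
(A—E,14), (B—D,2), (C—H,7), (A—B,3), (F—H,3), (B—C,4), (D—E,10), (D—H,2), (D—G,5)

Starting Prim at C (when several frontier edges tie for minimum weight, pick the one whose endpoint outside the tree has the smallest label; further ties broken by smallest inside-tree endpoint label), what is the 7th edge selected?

D-E

Grow the tree from C using Prim:
Step 1: frontier [B—C 4, C—H 7] → take B—C (4); add B.
Step 2: frontier [B—D 2, A—B 3, C—H 7] → take B—D (2); add D.
Step 3: frontier [A—B 3, C—H 7, D—H 2, D—G 5, D—E 10] → take D—H (2); add H.
Step 4: frontier [A—B 3, D—G 5, D—E 10, F—H 3] → take A—B (3); add A.
Step 5: frontier [A—E 14, D—G 5, D—E 10, F—H 3] → take F—H (3); add F.
Step 6: frontier [A—E 14, D—G 5, D—E 10] → take D—G (5); add G.
Step 7: frontier [A—E 14, D—E 10] → take D—E (10); add E.
The 7th edge added is D—E.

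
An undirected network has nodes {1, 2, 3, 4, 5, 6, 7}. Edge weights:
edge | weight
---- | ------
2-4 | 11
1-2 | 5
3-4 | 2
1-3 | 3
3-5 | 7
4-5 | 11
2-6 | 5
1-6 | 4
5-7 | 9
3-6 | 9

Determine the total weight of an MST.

30

Prim, starting at 7.
Step 1: frontier [5-7 9] → take 5-7 (9); add 5.
Step 2: frontier [3-5 7, 4-5 11] → take 3-5 (7); add 3.
Step 3: frontier [3-4 2, 1-3 3, 3-6 9, 4-5 11] → take 3-4 (2); add 4.
Step 4: frontier [1-3 3, 3-6 9, 2-4 11] → take 1-3 (3); add 1.
Step 5: frontier [1-6 4, 1-2 5, 3-6 9, 2-4 11] → take 1-6 (4); add 6.
Step 6: frontier [1-2 5, 2-4 11, 2-6 5] → take 1-2 (5); add 2.
MST edges: 5-7, 3-5, 3-4, 1-3, 1-6, 1-2; total weight 9+7+2+3+4+5 = 30.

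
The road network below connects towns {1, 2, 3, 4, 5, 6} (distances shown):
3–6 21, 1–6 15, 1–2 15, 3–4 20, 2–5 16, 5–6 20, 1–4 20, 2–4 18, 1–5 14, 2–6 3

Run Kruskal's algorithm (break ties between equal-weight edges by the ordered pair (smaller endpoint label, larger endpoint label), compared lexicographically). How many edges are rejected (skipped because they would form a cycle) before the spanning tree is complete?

Kruskal's algorithm — process edges by increasing weight (ties by edge label):
2–6 (3): add — endpoints in different components.
1–5 (14): add — endpoints in different components.
1–2 (15): add — endpoints in different components.
1–6 (15): skip — 1 and 6 already connected.
2–5 (16): skip — 2 and 5 already connected.
2–4 (18): add — endpoints in different components.
1–4 (20): skip — 1 and 4 already connected.
3–4 (20): add — endpoints in different components.
Edges rejected before the tree was complete: 3.

3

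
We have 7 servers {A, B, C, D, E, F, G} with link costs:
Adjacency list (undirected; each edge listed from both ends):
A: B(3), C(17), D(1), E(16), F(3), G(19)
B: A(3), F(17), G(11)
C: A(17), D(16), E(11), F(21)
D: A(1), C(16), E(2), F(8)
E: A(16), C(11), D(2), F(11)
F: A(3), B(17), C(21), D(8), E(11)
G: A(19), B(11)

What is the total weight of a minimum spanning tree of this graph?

Prim, starting at D.
Step 1: cheapest edge leaving the tree is A–D (1); add A.
Step 2: cheapest edge leaving the tree is D–E (2); add E.
Step 3: cheapest edge leaving the tree is A–B (3); add B.
Step 4: cheapest edge leaving the tree is A–F (3); add F.
Step 5: cheapest edge leaving the tree is C–E (11); add C.
Step 6: cheapest edge leaving the tree is B–G (11); add G.
MST edges: A–D, D–E, A–B, A–F, C–E, B–G; total weight 1+2+3+3+11+11 = 31.

31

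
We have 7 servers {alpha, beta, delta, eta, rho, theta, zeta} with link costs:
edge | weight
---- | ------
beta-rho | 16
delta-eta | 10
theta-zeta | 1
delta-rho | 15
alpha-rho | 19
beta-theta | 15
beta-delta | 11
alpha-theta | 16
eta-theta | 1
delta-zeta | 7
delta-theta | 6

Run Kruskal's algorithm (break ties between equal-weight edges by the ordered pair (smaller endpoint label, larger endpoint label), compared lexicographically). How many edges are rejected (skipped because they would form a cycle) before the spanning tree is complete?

3

Kruskal's algorithm — process edges by increasing weight (ties by edge label):
eta-theta (1): add. Components now {eta,theta} {zeta} {rho} {delta} {alpha} {beta}
theta-zeta (1): add. Components now {eta,theta,zeta} {rho} {delta} {alpha} {beta}
delta-theta (6): add. Components now {delta,eta,theta,zeta} {rho} {alpha} {beta}
delta-zeta (7): skip — zeta and delta already connected.
delta-eta (10): skip — eta and delta already connected.
beta-delta (11): add. Components now {beta,delta,eta,theta,zeta} {rho} {alpha}
beta-theta (15): skip — theta and beta already connected.
delta-rho (15): add. Components now {beta,delta,eta,rho,theta,zeta} {alpha}
alpha-theta (16): add. Components now {alpha,beta,delta,eta,rho,theta,zeta}
Edges rejected before the tree was complete: 3.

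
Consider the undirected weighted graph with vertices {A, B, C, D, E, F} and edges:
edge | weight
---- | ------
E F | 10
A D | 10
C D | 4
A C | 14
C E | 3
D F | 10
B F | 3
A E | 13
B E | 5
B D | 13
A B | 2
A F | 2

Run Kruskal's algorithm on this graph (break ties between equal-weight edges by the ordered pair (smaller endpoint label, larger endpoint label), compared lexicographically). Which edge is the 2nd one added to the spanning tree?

Kruskal's algorithm — process edges by increasing weight (ties by edge label):
A B (2): add. Components now {A,B} {C} {D} {E} {F}
A F (2): add. Components now {A,B,F} {C} {D} {E}
B F (3): skip — B and F already connected.
C E (3): add. Components now {A,B,F} {C,E} {D}
C D (4): add. Components now {A,B,F} {C,D,E}
B E (5): add. Components now {A,B,C,D,E,F}
The 2nd edge added is A F.

A-F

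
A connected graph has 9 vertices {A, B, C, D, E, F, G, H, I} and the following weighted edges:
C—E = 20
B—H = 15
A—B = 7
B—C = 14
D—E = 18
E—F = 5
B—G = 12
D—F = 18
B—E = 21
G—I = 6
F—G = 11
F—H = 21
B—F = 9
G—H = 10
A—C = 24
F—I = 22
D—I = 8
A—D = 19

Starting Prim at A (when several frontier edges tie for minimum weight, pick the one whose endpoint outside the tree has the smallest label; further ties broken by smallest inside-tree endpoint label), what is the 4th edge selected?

F-G

Prim's algorithm from A:
Step 1: cheapest edge leaving the tree is A—B (7); add B.
Step 2: cheapest edge leaving the tree is B—F (9); add F.
Step 3: cheapest edge leaving the tree is E—F (5); add E.
Step 4: cheapest edge leaving the tree is F—G (11); add G.
Step 5: cheapest edge leaving the tree is G—I (6); add I.
Step 6: cheapest edge leaving the tree is D—I (8); add D.
Step 7: cheapest edge leaving the tree is G—H (10); add H.
Step 8: cheapest edge leaving the tree is B—C (14); add C.
The 4th edge added is F—G.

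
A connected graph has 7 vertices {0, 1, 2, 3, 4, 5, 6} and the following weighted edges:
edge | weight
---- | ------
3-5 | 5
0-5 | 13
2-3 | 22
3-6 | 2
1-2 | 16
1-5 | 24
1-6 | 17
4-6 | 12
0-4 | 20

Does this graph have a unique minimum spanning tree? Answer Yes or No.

Yes

Kruskal: consider edges lightest-first.
3-6 (2): add — endpoints in different components.
3-5 (5): add — endpoints in different components.
4-6 (12): add — endpoints in different components.
0-5 (13): add — endpoints in different components.
1-2 (16): add — endpoints in different components.
1-6 (17): add — endpoints in different components.
Every non-tree edge has weight strictly greater than the heaviest edge on the tree path between its endpoints, so the MST is unique.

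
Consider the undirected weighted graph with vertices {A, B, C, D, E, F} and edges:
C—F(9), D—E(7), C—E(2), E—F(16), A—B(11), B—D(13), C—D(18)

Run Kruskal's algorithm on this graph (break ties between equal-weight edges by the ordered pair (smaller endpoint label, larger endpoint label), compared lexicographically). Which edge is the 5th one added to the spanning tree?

B-D

Kruskal's algorithm — process edges by increasing weight (ties by edge label):
C—E (2): add — endpoints in different components.
D—E (7): add — endpoints in different components.
C—F (9): add — endpoints in different components.
A—B (11): add — endpoints in different components.
B—D (13): add — endpoints in different components.
The 5th edge added is B—D.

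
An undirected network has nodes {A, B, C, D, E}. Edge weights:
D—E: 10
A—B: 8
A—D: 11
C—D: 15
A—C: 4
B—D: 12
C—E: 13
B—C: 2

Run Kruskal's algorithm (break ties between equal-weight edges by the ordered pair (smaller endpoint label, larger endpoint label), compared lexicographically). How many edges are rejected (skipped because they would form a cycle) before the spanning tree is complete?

Sort edges by weight, then run Kruskal:
B—C (2): add — endpoints in different components.
A—C (4): add — endpoints in different components.
A—B (8): skip — A and B already connected.
D—E (10): add — endpoints in different components.
A—D (11): add — endpoints in different components.
Edges rejected before the tree was complete: 1.

1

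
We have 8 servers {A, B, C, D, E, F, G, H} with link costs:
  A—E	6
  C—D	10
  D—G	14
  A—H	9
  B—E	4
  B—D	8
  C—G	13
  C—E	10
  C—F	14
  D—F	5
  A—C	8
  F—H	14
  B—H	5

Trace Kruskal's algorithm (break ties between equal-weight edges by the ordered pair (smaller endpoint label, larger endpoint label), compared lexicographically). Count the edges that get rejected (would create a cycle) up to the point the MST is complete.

Sort edges by weight, then run Kruskal:
B—E (4): add — endpoints in different components.
B—H (5): add — endpoints in different components.
D—F (5): add — endpoints in different components.
A—E (6): add — endpoints in different components.
A—C (8): add — endpoints in different components.
B—D (8): add — endpoints in different components.
A—H (9): skip — A and H already connected.
C—D (10): skip — C and D already connected.
C—E (10): skip — C and E already connected.
C—G (13): add — endpoints in different components.
Edges rejected before the tree was complete: 3.

3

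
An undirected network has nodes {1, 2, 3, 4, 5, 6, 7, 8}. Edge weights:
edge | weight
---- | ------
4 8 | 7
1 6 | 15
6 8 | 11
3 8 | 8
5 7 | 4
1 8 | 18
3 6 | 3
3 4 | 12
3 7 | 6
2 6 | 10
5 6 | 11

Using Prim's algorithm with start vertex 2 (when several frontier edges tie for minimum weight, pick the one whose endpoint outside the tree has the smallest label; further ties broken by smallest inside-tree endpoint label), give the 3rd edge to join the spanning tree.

3-7

Prim's algorithm from 2:
Step 1: cheapest edge leaving the tree is 2 6 (10); add 6.
Step 2: cheapest edge leaving the tree is 3 6 (3); add 3.
Step 3: cheapest edge leaving the tree is 3 7 (6); add 7.
Step 4: cheapest edge leaving the tree is 5 7 (4); add 5.
Step 5: cheapest edge leaving the tree is 3 8 (8); add 8.
Step 6: cheapest edge leaving the tree is 4 8 (7); add 4.
Step 7: cheapest edge leaving the tree is 1 6 (15); add 1.
The 3rd edge added is 3 7.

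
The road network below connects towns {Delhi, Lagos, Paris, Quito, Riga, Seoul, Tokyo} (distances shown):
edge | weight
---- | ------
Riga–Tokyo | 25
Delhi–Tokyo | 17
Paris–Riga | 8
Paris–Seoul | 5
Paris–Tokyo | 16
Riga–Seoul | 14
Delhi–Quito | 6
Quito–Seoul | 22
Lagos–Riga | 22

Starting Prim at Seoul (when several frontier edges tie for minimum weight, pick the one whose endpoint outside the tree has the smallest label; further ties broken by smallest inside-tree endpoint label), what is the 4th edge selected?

Delhi-Tokyo

Prim, starting at Seoul.
Step 1: frontier [Paris–Seoul 5, Riga–Seoul 14, Quito–Seoul 22] → take Paris–Seoul (5); add Paris.
Step 2: frontier [Paris–Riga 8, Paris–Tokyo 16, Riga–Seoul 14, Quito–Seoul 22] → take Paris–Riga (8); add Riga.
Step 3: frontier [Paris–Tokyo 16, Lagos–Riga 22, Riga–Tokyo 25, Quito–Seoul 22] → take Paris–Tokyo (16); add Tokyo.
Step 4: frontier [Lagos–Riga 22, Quito–Seoul 22, Delhi–Tokyo 17] → take Delhi–Tokyo (17); add Delhi.
Step 5: frontier [Delhi–Quito 6, Lagos–Riga 22, Quito–Seoul 22] → take Delhi–Quito (6); add Quito.
Step 6: frontier [Lagos–Riga 22] → take Lagos–Riga (22); add Lagos.
The 4th edge added is Delhi–Tokyo.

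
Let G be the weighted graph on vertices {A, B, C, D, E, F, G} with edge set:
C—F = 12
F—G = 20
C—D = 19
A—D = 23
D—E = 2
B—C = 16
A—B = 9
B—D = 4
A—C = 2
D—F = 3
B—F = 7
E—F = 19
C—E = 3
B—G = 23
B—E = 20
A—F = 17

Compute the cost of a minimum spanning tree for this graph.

34

Prim's algorithm from G:
Step 1: cheapest edge leaving the tree is F—G (20); add F.
Step 2: cheapest edge leaving the tree is D—F (3); add D.
Step 3: cheapest edge leaving the tree is D—E (2); add E.
Step 4: cheapest edge leaving the tree is C—E (3); add C.
Step 5: cheapest edge leaving the tree is A—C (2); add A.
Step 6: cheapest edge leaving the tree is B—D (4); add B.
MST edges: F—G, D—F, D—E, C—E, A—C, B—D; total weight 20+3+2+3+2+4 = 34.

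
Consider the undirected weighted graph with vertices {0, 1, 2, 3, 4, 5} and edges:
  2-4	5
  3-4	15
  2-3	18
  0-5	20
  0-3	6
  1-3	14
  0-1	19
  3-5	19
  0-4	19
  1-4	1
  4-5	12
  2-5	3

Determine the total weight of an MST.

Prim, starting at 3.
Step 1: cheapest edge leaving the tree is 0-3 (6); add 0.
Step 2: cheapest edge leaving the tree is 1-3 (14); add 1.
Step 3: cheapest edge leaving the tree is 1-4 (1); add 4.
Step 4: cheapest edge leaving the tree is 2-4 (5); add 2.
Step 5: cheapest edge leaving the tree is 2-5 (3); add 5.
MST edges: 0-3, 1-3, 1-4, 2-4, 2-5; total weight 6+14+1+5+3 = 29.

29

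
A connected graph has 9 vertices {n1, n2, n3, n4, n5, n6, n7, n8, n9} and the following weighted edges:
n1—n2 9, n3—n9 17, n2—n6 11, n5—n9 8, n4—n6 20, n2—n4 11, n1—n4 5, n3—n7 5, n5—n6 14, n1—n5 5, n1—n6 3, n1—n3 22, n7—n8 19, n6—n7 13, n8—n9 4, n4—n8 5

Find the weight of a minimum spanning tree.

Grow the tree from n5 using Prim:
Step 1: cheapest edge leaving the tree is n1—n5 (5); add n1.
Step 2: cheapest edge leaving the tree is n1—n6 (3); add n6.
Step 3: cheapest edge leaving the tree is n1—n4 (5); add n4.
Step 4: cheapest edge leaving the tree is n4—n8 (5); add n8.
Step 5: cheapest edge leaving the tree is n8—n9 (4); add n9.
Step 6: cheapest edge leaving the tree is n1—n2 (9); add n2.
Step 7: cheapest edge leaving the tree is n6—n7 (13); add n7.
Step 8: cheapest edge leaving the tree is n3—n7 (5); add n3.
MST edges: n1—n5, n1—n6, n1—n4, n4—n8, n8—n9, n1—n2, n6—n7, n3—n7; total weight 5+3+5+5+4+9+13+5 = 49.

49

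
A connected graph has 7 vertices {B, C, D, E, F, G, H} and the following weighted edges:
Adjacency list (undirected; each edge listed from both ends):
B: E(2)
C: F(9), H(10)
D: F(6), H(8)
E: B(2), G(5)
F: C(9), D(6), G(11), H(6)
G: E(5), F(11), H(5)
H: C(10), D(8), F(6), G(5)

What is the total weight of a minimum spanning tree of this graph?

Sort edges by weight, then run Kruskal:
B E (2): add — endpoints in different components.
E G (5): add — endpoints in different components.
G H (5): add — endpoints in different components.
D F (6): add — endpoints in different components.
F H (6): add — endpoints in different components.
D H (8): skip — D and H already connected.
C F (9): add — endpoints in different components.
MST edges: B E, E G, G H, D F, F H, C F; total weight 2+5+5+6+6+9 = 33.

33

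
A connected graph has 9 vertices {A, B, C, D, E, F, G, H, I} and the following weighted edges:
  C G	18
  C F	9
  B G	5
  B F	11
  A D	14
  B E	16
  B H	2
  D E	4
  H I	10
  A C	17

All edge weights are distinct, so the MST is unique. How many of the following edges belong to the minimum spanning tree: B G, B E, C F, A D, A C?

4

Kruskal's algorithm — process edges by increasing weight (ties by edge label):
B H (2): add — endpoints in different components.
D E (4): add — endpoints in different components.
B G (5): add — endpoints in different components.
C F (9): add — endpoints in different components.
H I (10): add — endpoints in different components.
B F (11): add — endpoints in different components.
A D (14): add — endpoints in different components.
B E (16): add — endpoints in different components.
MST edge set: {B H, D E, B G, C F, H I, B F, A D, B E}.
Of the listed edges, {B G, B E, C F, A D} are in the MST → 4.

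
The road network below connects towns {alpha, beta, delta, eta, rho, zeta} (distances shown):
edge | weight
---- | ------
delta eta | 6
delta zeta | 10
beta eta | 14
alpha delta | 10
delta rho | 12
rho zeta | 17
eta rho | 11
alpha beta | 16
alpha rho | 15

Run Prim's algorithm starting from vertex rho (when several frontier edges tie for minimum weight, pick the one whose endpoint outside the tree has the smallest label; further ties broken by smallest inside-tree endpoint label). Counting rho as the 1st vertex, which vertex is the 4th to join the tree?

alpha

Grow the tree from rho using Prim:
Step 1: frontier [eta rho 11, delta rho 12, alpha rho 15, rho zeta 17] → take eta rho (11); add eta.
Step 2: frontier [delta eta 6, beta eta 14, delta rho 12, alpha rho 15, rho zeta 17] → take delta eta (6); add delta.
Step 3: frontier [alpha delta 10, delta zeta 10, beta eta 14, alpha rho 15, rho zeta 17] → take alpha delta (10); add alpha.
Step 4: frontier [alpha beta 16, delta zeta 10, beta eta 14, rho zeta 17] → take delta zeta (10); add zeta.
Step 5: frontier [alpha beta 16, beta eta 14] → take beta eta (14); add beta.
Vertex order: rho, eta, delta, alpha, zeta, beta. The 4th vertex is alpha.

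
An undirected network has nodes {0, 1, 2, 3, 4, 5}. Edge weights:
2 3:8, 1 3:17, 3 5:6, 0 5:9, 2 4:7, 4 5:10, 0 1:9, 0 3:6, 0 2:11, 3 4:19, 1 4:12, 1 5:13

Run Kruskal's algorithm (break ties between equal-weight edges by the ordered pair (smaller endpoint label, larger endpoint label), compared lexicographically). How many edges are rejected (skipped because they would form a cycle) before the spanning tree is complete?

0

Kruskal's algorithm — process edges by increasing weight (ties by edge label):
0 3 (6): add. Components now {0,3} {1} {2} {4} {5}
3 5 (6): add. Components now {0,3,5} {1} {2} {4}
2 4 (7): add. Components now {0,3,5} {1} {2,4}
2 3 (8): add. Components now {0,2,3,4,5} {1}
0 1 (9): add. Components now {0,1,2,3,4,5}
Edges rejected before the tree was complete: 0.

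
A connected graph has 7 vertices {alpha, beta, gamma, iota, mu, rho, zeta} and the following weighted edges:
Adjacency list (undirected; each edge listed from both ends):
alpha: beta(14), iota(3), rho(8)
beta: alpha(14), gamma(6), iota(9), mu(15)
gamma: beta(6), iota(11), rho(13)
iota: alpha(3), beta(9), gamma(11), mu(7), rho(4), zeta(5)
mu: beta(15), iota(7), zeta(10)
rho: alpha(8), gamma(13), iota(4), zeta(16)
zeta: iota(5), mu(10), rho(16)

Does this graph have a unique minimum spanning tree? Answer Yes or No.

Kruskal: consider edges lightest-first.
alpha—iota (3): add. Components now {gamma} {zeta} {beta} {rho} {alpha,iota} {mu}
iota—rho (4): add. Components now {gamma} {zeta} {beta} {alpha,iota,rho} {mu}
iota—zeta (5): add. Components now {gamma} {alpha,iota,rho,zeta} {beta} {mu}
beta—gamma (6): add. Components now {beta,gamma} {alpha,iota,rho,zeta} {mu}
iota—mu (7): add. Components now {beta,gamma} {alpha,iota,mu,rho,zeta}
alpha—rho (8): skip — rho and alpha already connected.
beta—iota (9): add. Components now {alpha,beta,gamma,iota,mu,rho,zeta}
Every non-tree edge has weight strictly greater than the heaviest edge on the tree path between its endpoints, so the MST is unique.

Yes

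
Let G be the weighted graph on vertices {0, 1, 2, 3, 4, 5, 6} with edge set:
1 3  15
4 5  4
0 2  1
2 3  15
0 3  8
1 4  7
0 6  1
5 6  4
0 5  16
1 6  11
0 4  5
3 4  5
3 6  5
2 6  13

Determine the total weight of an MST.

22

Sort edges by weight, then run Kruskal:
0 2 (1): add — endpoints in different components.
0 6 (1): add — endpoints in different components.
4 5 (4): add — endpoints in different components.
5 6 (4): add — endpoints in different components.
0 4 (5): skip — 0 and 4 already connected.
3 4 (5): add — endpoints in different components.
3 6 (5): skip — 3 and 6 already connected.
1 4 (7): add — endpoints in different components.
MST edges: 0 2, 0 6, 4 5, 5 6, 3 4, 1 4; total weight 1+1+4+4+5+7 = 22.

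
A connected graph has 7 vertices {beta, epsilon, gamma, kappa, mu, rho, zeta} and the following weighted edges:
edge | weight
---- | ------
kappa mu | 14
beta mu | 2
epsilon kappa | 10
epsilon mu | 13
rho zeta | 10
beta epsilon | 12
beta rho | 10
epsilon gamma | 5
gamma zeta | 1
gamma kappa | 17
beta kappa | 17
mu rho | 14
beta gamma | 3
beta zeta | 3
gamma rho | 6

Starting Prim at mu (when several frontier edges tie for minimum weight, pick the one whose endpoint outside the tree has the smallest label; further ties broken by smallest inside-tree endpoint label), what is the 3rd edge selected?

Prim, starting at mu.
Step 1: cheapest edge leaving the tree is beta mu (2); add beta.
Step 2: cheapest edge leaving the tree is beta gamma (3); add gamma.
Step 3: cheapest edge leaving the tree is gamma zeta (1); add zeta.
Step 4: cheapest edge leaving the tree is epsilon gamma (5); add epsilon.
Step 5: cheapest edge leaving the tree is gamma rho (6); add rho.
Step 6: cheapest edge leaving the tree is epsilon kappa (10); add kappa.
The 3rd edge added is gamma zeta.

gamma-zeta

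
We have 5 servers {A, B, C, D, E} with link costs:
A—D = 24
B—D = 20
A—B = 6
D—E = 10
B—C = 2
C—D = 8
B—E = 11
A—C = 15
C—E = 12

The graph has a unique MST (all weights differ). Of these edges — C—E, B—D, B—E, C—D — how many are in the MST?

1

Kruskal's algorithm — process edges by increasing weight (ties by edge label):
B—C (2): add — endpoints in different components.
A—B (6): add — endpoints in different components.
C—D (8): add — endpoints in different components.
D—E (10): add — endpoints in different components.
MST edge set: {B—C, A—B, C—D, D—E}.
Of the listed edges, {C—D} are in the MST → 1.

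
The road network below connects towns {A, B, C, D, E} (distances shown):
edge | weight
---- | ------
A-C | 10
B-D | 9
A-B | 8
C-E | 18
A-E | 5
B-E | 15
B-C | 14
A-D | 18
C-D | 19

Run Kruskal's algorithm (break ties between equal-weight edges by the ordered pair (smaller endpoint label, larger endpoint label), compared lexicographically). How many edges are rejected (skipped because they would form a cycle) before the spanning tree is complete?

0

Sort edges by weight, then run Kruskal:
A-E (5): add — endpoints in different components.
A-B (8): add — endpoints in different components.
B-D (9): add — endpoints in different components.
A-C (10): add — endpoints in different components.
Edges rejected before the tree was complete: 0.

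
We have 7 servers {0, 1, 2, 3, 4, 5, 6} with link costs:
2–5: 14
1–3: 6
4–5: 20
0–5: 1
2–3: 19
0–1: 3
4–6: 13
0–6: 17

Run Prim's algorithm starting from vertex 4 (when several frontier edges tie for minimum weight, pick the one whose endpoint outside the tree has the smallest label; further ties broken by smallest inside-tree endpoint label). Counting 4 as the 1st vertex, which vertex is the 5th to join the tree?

1

Grow the tree from 4 using Prim:
Step 1: cheapest edge leaving the tree is 4–6 (13); add 6.
Step 2: cheapest edge leaving the tree is 0–6 (17); add 0.
Step 3: cheapest edge leaving the tree is 0–5 (1); add 5.
Step 4: cheapest edge leaving the tree is 0–1 (3); add 1.
Step 5: cheapest edge leaving the tree is 1–3 (6); add 3.
Step 6: cheapest edge leaving the tree is 2–5 (14); add 2.
Vertex order: 4, 6, 0, 5, 1, 3, 2. The 5th vertex is 1.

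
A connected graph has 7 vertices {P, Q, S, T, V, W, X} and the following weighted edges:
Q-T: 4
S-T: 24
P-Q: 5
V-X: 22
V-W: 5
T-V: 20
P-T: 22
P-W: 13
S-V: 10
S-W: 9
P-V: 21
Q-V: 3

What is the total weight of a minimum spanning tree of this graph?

48

Prim, starting at P.
Step 1: frontier [P-Q 5, P-W 13, P-V 21, P-T 22] → take P-Q (5); add Q.
Step 2: frontier [P-W 13, P-V 21, P-T 22, Q-V 3, Q-T 4] → take Q-V (3); add V.
Step 3: frontier [P-W 13, P-T 22, Q-T 4, V-W 5, S-V 10, T-V 20, V-X 22] → take Q-T (4); add T.
Step 4: frontier [P-W 13, S-T 24, V-W 5, S-V 10, V-X 22] → take V-W (5); add W.
Step 5: frontier [S-T 24, S-V 10, V-X 22, S-W 9] → take S-W (9); add S.
Step 6: frontier [V-X 22] → take V-X (22); add X.
MST edges: P-Q, Q-V, Q-T, V-W, S-W, V-X; total weight 5+3+4+5+9+22 = 48.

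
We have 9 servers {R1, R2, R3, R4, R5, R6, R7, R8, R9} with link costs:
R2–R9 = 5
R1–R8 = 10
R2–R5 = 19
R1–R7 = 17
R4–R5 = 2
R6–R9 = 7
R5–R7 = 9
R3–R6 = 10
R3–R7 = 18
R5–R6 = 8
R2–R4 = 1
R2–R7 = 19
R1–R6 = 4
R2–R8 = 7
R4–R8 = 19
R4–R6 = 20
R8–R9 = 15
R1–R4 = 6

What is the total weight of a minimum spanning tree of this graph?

Prim, starting at R3.
Step 1: cheapest edge leaving the tree is R3–R6 (10); add R6.
Step 2: cheapest edge leaving the tree is R1–R6 (4); add R1.
Step 3: cheapest edge leaving the tree is R1–R4 (6); add R4.
Step 4: cheapest edge leaving the tree is R2–R4 (1); add R2.
Step 5: cheapest edge leaving the tree is R4–R5 (2); add R5.
Step 6: cheapest edge leaving the tree is R2–R9 (5); add R9.
Step 7: cheapest edge leaving the tree is R2–R8 (7); add R8.
Step 8: cheapest edge leaving the tree is R5–R7 (9); add R7.
MST edges: R3–R6, R1–R6, R1–R4, R2–R4, R4–R5, R2–R9, R2–R8, R5–R7; total weight 10+4+6+1+2+5+7+9 = 44.

44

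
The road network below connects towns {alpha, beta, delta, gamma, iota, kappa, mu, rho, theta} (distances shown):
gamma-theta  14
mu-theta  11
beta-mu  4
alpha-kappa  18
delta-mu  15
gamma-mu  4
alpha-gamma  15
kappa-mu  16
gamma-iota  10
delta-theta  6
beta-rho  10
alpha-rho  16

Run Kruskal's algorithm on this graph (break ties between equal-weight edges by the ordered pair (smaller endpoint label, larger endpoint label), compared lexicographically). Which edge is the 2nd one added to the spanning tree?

Kruskal's algorithm — process edges by increasing weight (ties by edge label):
beta-mu (4): add — endpoints in different components.
gamma-mu (4): add — endpoints in different components.
delta-theta (6): add — endpoints in different components.
beta-rho (10): add — endpoints in different components.
gamma-iota (10): add — endpoints in different components.
mu-theta (11): add — endpoints in different components.
gamma-theta (14): skip — gamma and theta already connected.
alpha-gamma (15): add — endpoints in different components.
delta-mu (15): skip — delta and mu already connected.
alpha-rho (16): skip — rho and alpha already connected.
kappa-mu (16): add — endpoints in different components.
The 2nd edge added is gamma-mu.

gamma-mu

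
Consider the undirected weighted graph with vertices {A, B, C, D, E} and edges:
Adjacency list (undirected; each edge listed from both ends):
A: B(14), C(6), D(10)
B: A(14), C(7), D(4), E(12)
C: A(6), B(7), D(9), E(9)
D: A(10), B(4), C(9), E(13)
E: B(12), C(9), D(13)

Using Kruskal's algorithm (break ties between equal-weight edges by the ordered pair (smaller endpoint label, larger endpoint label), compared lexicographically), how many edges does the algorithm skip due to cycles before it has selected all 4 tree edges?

1

Kruskal's algorithm — process edges by increasing weight (ties by edge label):
B D (4): add. Components now {A} {B,D} {C} {E}
A C (6): add. Components now {A,C} {B,D} {E}
B C (7): add. Components now {A,B,C,D} {E}
C D (9): skip — C and D already connected.
C E (9): add. Components now {A,B,C,D,E}
Edges rejected before the tree was complete: 1.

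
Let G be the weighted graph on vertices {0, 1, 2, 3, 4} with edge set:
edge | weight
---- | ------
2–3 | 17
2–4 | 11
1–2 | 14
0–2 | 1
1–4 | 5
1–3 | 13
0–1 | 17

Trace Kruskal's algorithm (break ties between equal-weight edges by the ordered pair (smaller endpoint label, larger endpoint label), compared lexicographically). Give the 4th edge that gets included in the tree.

Kruskal's algorithm — process edges by increasing weight (ties by edge label):
0–2 (1): add — endpoints in different components.
1–4 (5): add — endpoints in different components.
2–4 (11): add — endpoints in different components.
1–3 (13): add — endpoints in different components.
The 4th edge added is 1–3.

1-3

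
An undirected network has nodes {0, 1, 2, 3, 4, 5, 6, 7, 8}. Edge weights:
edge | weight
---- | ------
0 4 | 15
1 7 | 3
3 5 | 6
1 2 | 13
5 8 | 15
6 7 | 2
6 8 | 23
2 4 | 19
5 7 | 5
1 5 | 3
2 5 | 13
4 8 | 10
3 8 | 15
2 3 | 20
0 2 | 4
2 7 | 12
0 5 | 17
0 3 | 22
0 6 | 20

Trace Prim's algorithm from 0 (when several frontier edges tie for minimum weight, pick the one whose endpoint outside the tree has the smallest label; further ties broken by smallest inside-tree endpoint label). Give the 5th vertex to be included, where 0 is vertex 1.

1

Prim's algorithm from 0:
Step 1: cheapest edge leaving the tree is 0 2 (4); add 2.
Step 2: cheapest edge leaving the tree is 2 7 (12); add 7.
Step 3: cheapest edge leaving the tree is 6 7 (2); add 6.
Step 4: cheapest edge leaving the tree is 1 7 (3); add 1.
Step 5: cheapest edge leaving the tree is 1 5 (3); add 5.
Step 6: cheapest edge leaving the tree is 3 5 (6); add 3.
Step 7: cheapest edge leaving the tree is 0 4 (15); add 4.
Step 8: cheapest edge leaving the tree is 4 8 (10); add 8.
Vertex order: 0, 2, 7, 6, 1, 5, 3, 4, 8. The 5th vertex is 1.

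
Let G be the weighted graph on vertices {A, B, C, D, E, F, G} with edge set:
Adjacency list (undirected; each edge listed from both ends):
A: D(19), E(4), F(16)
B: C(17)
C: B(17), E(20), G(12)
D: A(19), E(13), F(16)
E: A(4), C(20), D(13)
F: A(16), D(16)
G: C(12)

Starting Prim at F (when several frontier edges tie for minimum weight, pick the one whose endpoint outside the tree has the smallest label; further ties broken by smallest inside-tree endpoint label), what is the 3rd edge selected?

Grow the tree from F using Prim:
Step 1: frontier [A–F 16, D–F 16] → take A–F (16); add A.
Step 2: frontier [A–E 4, A–D 19, D–F 16] → take A–E (4); add E.
Step 3: frontier [A–D 19, D–E 13, C–E 20, D–F 16] → take D–E (13); add D.
Step 4: frontier [C–E 20] → take C–E (20); add C.
Step 5: frontier [C–G 12, B–C 17] → take C–G (12); add G.
Step 6: frontier [B–C 17] → take B–C (17); add B.
The 3rd edge added is D–E.

D-E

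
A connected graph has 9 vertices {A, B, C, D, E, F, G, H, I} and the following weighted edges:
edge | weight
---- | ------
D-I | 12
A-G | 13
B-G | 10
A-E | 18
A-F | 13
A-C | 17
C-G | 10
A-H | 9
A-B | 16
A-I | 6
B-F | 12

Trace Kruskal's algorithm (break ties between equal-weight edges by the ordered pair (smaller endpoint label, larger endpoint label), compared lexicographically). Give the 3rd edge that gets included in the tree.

Sort edges by weight, then run Kruskal:
A-I (6): add — endpoints in different components.
A-H (9): add — endpoints in different components.
B-G (10): add — endpoints in different components.
C-G (10): add — endpoints in different components.
B-F (12): add — endpoints in different components.
D-I (12): add — endpoints in different components.
A-F (13): add — endpoints in different components.
A-G (13): skip — A and G already connected.
A-B (16): skip — A and B already connected.
A-C (17): skip — A and C already connected.
A-E (18): add — endpoints in different components.
The 3rd edge added is B-G.

B-G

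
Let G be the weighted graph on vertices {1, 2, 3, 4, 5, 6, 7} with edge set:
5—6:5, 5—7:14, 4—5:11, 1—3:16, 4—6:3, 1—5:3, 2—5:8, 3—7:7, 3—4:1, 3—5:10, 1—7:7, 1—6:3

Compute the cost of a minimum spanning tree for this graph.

25

Kruskal: consider edges lightest-first.
3—4 (1): add. Components now {1} {2} {3,4} {5} {6} {7}
1—5 (3): add. Components now {1,5} {2} {3,4} {6} {7}
1—6 (3): add. Components now {1,5,6} {2} {3,4} {7}
4—6 (3): add. Components now {1,3,4,5,6} {2} {7}
5—6 (5): skip — 5 and 6 already connected.
1—7 (7): add. Components now {1,3,4,5,6,7} {2}
3—7 (7): skip — 3 and 7 already connected.
2—5 (8): add. Components now {1,2,3,4,5,6,7}
MST edges: 3—4, 1—5, 1—6, 4—6, 1—7, 2—5; total weight 1+3+3+3+7+8 = 25.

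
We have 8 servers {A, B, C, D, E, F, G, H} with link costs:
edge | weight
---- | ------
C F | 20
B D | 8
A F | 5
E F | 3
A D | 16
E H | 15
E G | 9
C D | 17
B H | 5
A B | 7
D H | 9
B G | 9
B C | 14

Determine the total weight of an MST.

Kruskal's algorithm — process edges by increasing weight (ties by edge label):
E F (3): add — endpoints in different components.
A F (5): add — endpoints in different components.
B H (5): add — endpoints in different components.
A B (7): add — endpoints in different components.
B D (8): add — endpoints in different components.
B G (9): add — endpoints in different components.
D H (9): skip — D and H already connected.
E G (9): skip — E and G already connected.
B C (14): add — endpoints in different components.
MST edges: E F, A F, B H, A B, B D, B G, B C; total weight 3+5+5+7+8+9+14 = 51.

51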